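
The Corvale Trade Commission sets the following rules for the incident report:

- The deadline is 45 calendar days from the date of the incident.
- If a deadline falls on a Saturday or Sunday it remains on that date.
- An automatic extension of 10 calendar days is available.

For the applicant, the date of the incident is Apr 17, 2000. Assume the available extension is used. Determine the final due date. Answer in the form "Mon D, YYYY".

From Apr 17, 2000, 45 calendar days later is Jun 1, 2000.
Jun 1, 2000 is a Thursday; no weekend or holiday adjustment applies.
With the 10-day extension, Jun 1, 2000 becomes Jun 11, 2000.
Jun 11, 2000 is a Sunday; no weekend or holiday adjustment applies.
The final due date is Jun 11, 2000.

Jun 11, 2000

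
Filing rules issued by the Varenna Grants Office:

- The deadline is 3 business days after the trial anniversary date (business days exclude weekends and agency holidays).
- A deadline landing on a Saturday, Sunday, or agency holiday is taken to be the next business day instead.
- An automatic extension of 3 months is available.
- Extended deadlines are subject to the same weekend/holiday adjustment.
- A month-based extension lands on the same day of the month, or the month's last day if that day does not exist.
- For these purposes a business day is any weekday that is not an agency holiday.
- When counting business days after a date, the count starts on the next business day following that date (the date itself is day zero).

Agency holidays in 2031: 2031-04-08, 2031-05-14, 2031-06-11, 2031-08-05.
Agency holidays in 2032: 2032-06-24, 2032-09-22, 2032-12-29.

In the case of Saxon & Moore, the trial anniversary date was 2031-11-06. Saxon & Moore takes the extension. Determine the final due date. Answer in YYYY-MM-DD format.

2032-02-11

Counting 3 business days after 2031-11-06 (skipping weekends and listed holidays) reaches 2031-11-11.
2031-11-11 is a Tuesday and not a listed holiday, so it stands.
The 3 months extension carries 2031-11-11 to 2032-02-11.
2032-02-11 (Wednesday) is already a business day.
The final due date is 2032-02-11.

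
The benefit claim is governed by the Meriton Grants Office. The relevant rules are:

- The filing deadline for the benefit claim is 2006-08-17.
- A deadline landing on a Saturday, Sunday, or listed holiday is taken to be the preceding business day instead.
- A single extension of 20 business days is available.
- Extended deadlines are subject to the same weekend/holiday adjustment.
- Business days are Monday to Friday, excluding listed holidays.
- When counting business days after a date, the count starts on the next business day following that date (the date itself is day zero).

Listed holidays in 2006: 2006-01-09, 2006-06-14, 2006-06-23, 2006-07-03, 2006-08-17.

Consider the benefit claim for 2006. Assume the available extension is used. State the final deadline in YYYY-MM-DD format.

The statutory due date is 2006-08-17.
2006-08-17 is a listed holiday; the preceding business day is 2006-08-16 (Wednesday).
Applying the 20-business-day extension: 20 business days after 2006-08-16 is 2006-09-14.
2006-09-14 (Thursday) is already a business day.
Deadline: 2006-09-14.

2006-09-14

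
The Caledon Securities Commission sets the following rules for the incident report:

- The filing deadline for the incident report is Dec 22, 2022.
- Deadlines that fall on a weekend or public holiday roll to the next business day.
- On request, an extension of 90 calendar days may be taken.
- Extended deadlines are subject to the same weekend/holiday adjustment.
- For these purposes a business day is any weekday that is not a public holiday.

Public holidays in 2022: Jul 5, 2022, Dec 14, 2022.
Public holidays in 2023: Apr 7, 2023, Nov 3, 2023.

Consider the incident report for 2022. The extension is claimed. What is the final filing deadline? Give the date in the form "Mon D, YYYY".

The statutory due date is Dec 22, 2022.
Dec 22, 2022 falls on a Thursday, which is a business day, so no adjustment is needed.
Add the 90 calendar-day extension to Dec 22, 2022: Mar 22, 2023.
Mar 22, 2023 (Wednesday) is already a business day.
Deadline: Mar 22, 2023.

Mar 22, 2023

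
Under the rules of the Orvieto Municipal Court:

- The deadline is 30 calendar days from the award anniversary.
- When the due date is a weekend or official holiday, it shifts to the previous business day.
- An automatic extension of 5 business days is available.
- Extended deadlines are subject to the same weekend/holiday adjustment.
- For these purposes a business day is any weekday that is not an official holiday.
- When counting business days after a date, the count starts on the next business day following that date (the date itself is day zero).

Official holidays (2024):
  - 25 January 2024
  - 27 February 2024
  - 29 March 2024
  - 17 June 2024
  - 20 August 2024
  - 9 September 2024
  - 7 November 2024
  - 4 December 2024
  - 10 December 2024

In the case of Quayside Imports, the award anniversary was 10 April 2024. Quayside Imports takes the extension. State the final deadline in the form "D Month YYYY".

17 May 2024

30 calendar days after 10 April 2024 is 10 May 2024.
10 May 2024 (Friday) is already a business day.
Applying the 5-business-day extension: 5 business days after 10 May 2024 is 17 May 2024.
17 May 2024 falls on a Friday, which is a business day, so no adjustment is needed.
The final due date is 17 May 2024.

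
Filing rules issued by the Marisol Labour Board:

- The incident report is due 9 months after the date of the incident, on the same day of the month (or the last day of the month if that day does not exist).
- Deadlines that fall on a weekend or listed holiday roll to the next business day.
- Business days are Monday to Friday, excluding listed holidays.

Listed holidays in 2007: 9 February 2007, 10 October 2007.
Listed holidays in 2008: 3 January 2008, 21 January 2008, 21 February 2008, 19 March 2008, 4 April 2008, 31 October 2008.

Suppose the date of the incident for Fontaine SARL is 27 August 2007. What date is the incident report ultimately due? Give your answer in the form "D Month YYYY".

9 months from 27 August 2007 is 27 May 2008.
27 May 2008 is a Tuesday and not a listed holiday, so it stands.
Deadline: 27 May 2008.

27 May 2008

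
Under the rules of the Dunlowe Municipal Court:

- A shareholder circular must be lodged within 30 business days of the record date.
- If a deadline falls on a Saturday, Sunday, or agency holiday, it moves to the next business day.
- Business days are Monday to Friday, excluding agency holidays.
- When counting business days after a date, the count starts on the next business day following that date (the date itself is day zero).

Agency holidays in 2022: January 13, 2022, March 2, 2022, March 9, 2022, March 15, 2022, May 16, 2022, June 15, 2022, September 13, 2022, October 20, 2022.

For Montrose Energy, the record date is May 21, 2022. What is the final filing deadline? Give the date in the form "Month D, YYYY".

July 4, 2022

Starting the day after May 21, 2022 and counting 30 business days lands on July 4, 2022.
July 4, 2022 is a Monday and not a listed holiday, so it stands.
The final due date is July 4, 2022.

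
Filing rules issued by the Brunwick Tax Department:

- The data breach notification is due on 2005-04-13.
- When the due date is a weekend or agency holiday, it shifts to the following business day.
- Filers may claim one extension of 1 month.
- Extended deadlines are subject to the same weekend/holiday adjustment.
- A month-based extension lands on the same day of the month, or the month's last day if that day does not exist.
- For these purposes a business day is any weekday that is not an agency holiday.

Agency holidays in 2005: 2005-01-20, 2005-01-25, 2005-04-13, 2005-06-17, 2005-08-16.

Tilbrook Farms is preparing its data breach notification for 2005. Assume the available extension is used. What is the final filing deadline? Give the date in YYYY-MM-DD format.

2005-05-16

Start from the fixed due date, 2005-04-13.
2005-04-13 is a listed holiday; the next business day is 2005-04-14 (Thursday).
The 1 month extension carries 2005-04-14 to 2005-05-14.
2005-05-14 is a Saturday; the next business day is 2005-05-16 (Monday).
The final due date is 2005-05-16.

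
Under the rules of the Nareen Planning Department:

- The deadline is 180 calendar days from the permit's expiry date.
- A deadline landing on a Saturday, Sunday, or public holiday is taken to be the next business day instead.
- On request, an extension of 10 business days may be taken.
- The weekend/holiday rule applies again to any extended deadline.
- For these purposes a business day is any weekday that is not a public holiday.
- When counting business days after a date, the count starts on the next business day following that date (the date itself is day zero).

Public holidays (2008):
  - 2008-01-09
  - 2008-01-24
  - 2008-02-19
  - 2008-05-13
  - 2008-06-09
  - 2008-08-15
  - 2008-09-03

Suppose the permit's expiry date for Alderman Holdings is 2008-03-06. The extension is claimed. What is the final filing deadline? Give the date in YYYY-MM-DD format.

Trigger date 2008-03-06 + 180 calendar days = 2008-09-02.
2008-09-02 falls on a Tuesday, which is a business day, so no adjustment is needed.
Applying the 10-business-day extension: 10 business days after 2008-09-02 is 2008-09-17.
2008-09-17 falls on a Wednesday, which is a business day, so no adjustment is needed.
Final deadline: 2008-09-17.

2008-09-17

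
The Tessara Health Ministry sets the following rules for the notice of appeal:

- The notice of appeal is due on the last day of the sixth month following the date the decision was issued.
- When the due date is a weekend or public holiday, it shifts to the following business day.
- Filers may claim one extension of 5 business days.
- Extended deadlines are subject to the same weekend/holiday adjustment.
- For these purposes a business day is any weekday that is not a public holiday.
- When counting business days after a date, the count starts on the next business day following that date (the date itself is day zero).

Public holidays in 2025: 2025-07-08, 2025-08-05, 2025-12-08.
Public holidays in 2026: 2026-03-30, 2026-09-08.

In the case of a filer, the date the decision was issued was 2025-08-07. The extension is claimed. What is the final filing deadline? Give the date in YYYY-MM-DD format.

The sixth month after 2025-08-07 is February 2026, whose last day is 2026-02-28.
2026-02-28 is a Saturday, so it moves to the next business day, 2026-03-02 (Monday).
Counting 5 further business days from 2026-03-02 reaches 2026-03-09.
2026-03-09 falls on a Monday, which is a business day, so no adjustment is needed.
Deadline: 2026-03-09.

2026-03-09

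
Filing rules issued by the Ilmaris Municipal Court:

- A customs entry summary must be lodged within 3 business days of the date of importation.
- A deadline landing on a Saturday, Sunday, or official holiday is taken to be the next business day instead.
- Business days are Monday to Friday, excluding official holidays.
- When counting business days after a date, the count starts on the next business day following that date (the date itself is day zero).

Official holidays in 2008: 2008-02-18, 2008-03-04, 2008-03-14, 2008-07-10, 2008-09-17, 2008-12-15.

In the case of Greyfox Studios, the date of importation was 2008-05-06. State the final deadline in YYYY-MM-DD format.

2008-05-09

3 business days after 2008-05-06, excluding weekends and holidays, is 2008-05-09.
2008-05-09 falls on a Friday, which is a business day, so no adjustment is needed.
So the filing is due 2008-05-09.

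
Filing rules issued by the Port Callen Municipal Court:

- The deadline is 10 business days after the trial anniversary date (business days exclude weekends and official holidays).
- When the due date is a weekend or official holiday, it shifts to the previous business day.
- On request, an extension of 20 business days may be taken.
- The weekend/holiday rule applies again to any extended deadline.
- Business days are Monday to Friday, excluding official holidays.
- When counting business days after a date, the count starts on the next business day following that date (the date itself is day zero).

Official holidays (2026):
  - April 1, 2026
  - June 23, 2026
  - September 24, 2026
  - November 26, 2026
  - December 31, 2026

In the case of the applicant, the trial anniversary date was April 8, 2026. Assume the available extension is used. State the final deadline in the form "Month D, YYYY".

May 20, 2026

10 business days after April 8, 2026, excluding weekends and holidays, is April 22, 2026.
April 22, 2026 is a Wednesday and not a listed holiday, so it stands.
The 20-business-day extension runs from April 22, 2026 to May 20, 2026.
May 20, 2026 (Wednesday) is already a business day.
Final deadline: May 20, 2026.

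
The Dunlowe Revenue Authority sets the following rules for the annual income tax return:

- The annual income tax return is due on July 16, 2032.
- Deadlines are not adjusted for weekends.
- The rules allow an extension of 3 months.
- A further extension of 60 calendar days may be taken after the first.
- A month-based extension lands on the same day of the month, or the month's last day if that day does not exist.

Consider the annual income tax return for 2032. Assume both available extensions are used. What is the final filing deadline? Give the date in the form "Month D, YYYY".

The statutory due date is July 16, 2032.
No adjustment is made for weekends or holidays, so July 16, 2032 stands.
Applying the 3 months extension: 3 months after July 16, 2032 is October 16, 2032.
October 16, 2032 falls on a Saturday. The rules make no weekend/holiday allowance, so it remains October 16, 2032.
Add the 60 calendar-day extension to October 16, 2032: December 15, 2032.
No adjustment is made for weekends or holidays, so December 15, 2032 stands.
So the filing is due December 15, 2032.

December 15, 2032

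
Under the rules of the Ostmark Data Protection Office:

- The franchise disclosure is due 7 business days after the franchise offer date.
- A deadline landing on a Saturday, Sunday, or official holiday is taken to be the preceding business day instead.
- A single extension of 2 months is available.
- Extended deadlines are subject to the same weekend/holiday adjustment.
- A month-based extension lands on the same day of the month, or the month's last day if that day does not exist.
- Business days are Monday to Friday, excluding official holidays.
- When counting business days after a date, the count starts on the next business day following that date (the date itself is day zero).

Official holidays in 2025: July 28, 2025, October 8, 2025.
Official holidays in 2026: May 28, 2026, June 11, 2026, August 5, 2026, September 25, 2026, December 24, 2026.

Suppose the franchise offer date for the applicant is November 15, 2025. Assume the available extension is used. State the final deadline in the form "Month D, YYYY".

Starting the day after November 15, 2025 and counting 7 business days lands on November 25, 2025.
November 25, 2025 falls on a Tuesday, which is a business day, so no adjustment is needed.
The 2 months extension carries November 25, 2025 to January 25, 2026.
January 25, 2026 is a Sunday, so it moves to the preceding business day, January 23, 2026 (Friday).
The final due date is January 23, 2026.

January 23, 2026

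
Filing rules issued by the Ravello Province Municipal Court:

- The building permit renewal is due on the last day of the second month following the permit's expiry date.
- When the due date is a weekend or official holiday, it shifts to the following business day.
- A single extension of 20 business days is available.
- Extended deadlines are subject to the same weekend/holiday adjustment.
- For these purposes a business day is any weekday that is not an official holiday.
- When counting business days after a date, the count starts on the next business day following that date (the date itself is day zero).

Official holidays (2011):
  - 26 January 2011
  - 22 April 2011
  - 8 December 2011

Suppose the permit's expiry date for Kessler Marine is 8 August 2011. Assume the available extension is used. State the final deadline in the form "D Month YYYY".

28 November 2011

2 months after 8 August 2011 is October 2011; that month ends on 31 October 2011.
31 October 2011 falls on a Monday, which is a business day, so no adjustment is needed.
Counting 20 further business days from 31 October 2011 reaches 28 November 2011.
Since 28 November 2011 is a Monday and not a holiday, the date is unchanged.
Final deadline: 28 November 2011.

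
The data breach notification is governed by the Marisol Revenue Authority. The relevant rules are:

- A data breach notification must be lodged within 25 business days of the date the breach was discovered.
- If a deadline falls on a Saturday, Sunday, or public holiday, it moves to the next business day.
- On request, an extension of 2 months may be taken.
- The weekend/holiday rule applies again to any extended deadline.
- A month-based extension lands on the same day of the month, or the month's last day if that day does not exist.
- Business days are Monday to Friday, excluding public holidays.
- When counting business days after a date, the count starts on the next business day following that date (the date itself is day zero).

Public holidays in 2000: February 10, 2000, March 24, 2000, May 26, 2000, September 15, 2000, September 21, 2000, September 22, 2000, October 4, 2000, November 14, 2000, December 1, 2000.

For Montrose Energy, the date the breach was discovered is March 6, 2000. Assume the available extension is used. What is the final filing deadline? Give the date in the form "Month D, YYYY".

June 12, 2000

25 business days after March 6, 2000, excluding weekends and holidays, is April 11, 2000.
April 11, 2000 falls on a Tuesday, which is a business day, so no adjustment is needed.
Applying the 2 months extension: 2 months after April 11, 2000 is June 11, 2000.
Because June 11, 2000 is a Sunday, the deadline becomes June 12, 2000 (Monday).
Final deadline: June 12, 2000.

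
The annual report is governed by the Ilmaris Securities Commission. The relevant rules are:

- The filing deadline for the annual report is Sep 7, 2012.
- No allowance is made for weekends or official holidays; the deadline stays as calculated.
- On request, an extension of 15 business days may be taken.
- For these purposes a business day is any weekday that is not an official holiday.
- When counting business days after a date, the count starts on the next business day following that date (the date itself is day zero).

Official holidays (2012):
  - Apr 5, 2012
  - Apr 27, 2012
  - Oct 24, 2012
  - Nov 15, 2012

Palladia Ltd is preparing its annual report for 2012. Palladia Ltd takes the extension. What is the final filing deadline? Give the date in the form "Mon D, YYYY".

Sep 28, 2012

Start from the fixed due date, Sep 7, 2012.
Sep 7, 2012 falls on a Friday. The rules make no weekend/holiday allowance, so it remains Sep 7, 2012.
The 15-business-day extension runs from Sep 7, 2012 to Sep 28, 2012.
Sep 28, 2012 is a Friday; no weekend or holiday adjustment applies.
So the filing is due Sep 28, 2012.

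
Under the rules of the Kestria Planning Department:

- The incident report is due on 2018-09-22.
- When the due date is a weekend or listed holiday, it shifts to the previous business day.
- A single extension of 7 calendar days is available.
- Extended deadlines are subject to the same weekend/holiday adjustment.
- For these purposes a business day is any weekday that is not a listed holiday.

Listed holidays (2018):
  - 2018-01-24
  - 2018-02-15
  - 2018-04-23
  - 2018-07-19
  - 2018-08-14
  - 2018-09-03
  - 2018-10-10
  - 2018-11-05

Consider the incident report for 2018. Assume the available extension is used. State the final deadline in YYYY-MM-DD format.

The statutory due date is 2018-09-22.
Because 2018-09-22 is a Saturday, the deadline becomes 2018-09-21 (Friday).
Applying the 7-calendar-day extension: 2018-09-21 + 7 days = 2018-09-28.
2018-09-28 (Friday) is already a business day.
So the filing is due 2018-09-28.

2018-09-28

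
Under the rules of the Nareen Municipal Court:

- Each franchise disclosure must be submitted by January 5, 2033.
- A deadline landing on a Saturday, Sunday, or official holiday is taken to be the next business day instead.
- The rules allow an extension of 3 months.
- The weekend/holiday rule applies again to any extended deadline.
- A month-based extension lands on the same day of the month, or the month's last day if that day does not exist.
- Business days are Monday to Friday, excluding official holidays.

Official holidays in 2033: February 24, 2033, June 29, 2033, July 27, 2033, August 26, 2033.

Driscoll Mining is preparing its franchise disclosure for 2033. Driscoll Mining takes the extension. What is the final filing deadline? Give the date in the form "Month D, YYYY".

April 5, 2033

Start from the fixed due date, January 5, 2033.
January 5, 2033 is a Wednesday and not a listed holiday, so it stands.
The 3 months extension carries January 5, 2033 to April 5, 2033.
April 5, 2033 is a Tuesday and not a listed holiday, so it stands.
Final deadline: April 5, 2033.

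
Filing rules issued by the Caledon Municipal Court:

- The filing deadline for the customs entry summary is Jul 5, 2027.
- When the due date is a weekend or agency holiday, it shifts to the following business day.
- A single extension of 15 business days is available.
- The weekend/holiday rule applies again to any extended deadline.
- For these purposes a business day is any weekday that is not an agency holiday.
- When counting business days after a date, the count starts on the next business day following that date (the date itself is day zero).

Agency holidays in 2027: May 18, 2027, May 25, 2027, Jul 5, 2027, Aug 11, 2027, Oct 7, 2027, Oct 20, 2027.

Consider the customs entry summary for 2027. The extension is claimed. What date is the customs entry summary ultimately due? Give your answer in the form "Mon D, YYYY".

The statutory due date is Jul 5, 2027.
Jul 5, 2027 is a listed holiday, so it moves to the next business day, Jul 6, 2027 (Tuesday).
Counting 15 further business days from Jul 6, 2027 reaches Jul 27, 2027.
Jul 27, 2027 (Tuesday) is already a business day.
So the filing is due Jul 27, 2027.

Jul 27, 2027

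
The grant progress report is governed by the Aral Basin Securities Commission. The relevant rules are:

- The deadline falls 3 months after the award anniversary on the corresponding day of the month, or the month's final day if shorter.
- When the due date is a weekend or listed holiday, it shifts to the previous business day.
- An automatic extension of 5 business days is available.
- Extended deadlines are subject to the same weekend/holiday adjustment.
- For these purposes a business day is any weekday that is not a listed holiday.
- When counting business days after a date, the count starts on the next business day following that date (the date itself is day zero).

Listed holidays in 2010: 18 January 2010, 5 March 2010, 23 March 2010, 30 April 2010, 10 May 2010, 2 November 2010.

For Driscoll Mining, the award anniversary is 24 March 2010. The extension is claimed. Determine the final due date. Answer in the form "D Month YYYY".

3 months after 24 March 2010, on the same day of the month, is 24 June 2010.
24 June 2010 is a Thursday and not a listed holiday, so it stands.
The 5-business-day extension runs from 24 June 2010 to 1 July 2010.
Since 1 July 2010 is a Thursday and not a holiday, the date is unchanged.
So the filing is due 1 July 2010.

1 July 2010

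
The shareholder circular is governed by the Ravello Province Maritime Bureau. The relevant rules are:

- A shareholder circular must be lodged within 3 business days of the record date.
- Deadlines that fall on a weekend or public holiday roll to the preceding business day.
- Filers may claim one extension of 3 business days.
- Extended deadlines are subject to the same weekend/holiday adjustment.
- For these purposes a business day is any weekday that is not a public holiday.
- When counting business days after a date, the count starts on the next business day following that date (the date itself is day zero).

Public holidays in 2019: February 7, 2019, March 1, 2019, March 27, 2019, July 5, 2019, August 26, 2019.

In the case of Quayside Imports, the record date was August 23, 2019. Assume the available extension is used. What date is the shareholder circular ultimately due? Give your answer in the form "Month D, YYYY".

September 3, 2019

3 business days after August 23, 2019, excluding weekends and holidays, is August 29, 2019.
Since August 29, 2019 is a Thursday and not a holiday, the date is unchanged.
Counting 3 further business days from August 29, 2019 reaches September 3, 2019.
September 3, 2019 (Tuesday) is already a business day.
So the filing is due September 3, 2019.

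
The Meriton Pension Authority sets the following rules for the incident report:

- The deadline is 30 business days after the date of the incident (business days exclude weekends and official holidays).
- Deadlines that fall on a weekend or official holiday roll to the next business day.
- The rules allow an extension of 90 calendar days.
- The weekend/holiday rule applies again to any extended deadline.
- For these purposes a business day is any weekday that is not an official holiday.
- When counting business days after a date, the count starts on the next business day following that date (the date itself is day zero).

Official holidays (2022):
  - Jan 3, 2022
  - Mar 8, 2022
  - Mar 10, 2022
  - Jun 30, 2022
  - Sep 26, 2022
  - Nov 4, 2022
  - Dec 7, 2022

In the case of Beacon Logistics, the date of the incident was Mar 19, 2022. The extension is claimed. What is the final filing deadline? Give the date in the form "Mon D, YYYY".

30 business days after Mar 19, 2022, excluding weekends and holidays, is Apr 29, 2022.
Apr 29, 2022 is a Friday and not a listed holiday, so it stands.
Add the 90 calendar-day extension to Apr 29, 2022: Jul 28, 2022.
Jul 28, 2022 falls on a Thursday, which is a business day, so no adjustment is needed.
Final deadline: Jul 28, 2022.

Jul 28, 2022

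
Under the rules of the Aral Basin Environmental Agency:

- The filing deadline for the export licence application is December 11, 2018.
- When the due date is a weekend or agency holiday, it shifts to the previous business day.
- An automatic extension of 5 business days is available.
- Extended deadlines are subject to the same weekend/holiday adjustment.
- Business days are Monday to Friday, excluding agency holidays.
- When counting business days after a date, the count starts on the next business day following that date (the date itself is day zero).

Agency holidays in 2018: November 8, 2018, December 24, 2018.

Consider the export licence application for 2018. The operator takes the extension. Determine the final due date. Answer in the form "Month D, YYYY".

Start from the fixed due date, December 11, 2018.
Since December 11, 2018 is a Tuesday and not a holiday, the date is unchanged.
Counting 5 further business days from December 11, 2018 reaches December 18, 2018.
December 18, 2018 (Tuesday) is already a business day.
So the filing is due December 18, 2018.

December 18, 2018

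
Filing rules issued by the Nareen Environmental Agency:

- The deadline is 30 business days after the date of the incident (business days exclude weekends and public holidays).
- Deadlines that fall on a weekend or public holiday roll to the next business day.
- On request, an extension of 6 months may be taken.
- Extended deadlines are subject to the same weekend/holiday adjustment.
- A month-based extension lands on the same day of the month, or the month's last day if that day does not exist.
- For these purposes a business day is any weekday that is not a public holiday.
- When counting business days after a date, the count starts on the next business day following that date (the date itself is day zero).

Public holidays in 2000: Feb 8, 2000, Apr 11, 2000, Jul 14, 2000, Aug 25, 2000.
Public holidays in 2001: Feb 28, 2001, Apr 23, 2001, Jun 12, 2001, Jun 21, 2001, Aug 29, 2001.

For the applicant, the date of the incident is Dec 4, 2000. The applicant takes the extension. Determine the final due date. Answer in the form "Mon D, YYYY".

30 business days after Dec 4, 2000, excluding weekends and holidays, is Jan 15, 2001.
Jan 15, 2001 (Monday) is already a business day.
Applying the 6 months extension: 6 months after Jan 15, 2001 is Jul 15, 2001.
Jul 15, 2001 is a Sunday, so it moves to the next business day, Jul 16, 2001 (Monday).
Final deadline: Jul 16, 2001.

Jul 16, 2001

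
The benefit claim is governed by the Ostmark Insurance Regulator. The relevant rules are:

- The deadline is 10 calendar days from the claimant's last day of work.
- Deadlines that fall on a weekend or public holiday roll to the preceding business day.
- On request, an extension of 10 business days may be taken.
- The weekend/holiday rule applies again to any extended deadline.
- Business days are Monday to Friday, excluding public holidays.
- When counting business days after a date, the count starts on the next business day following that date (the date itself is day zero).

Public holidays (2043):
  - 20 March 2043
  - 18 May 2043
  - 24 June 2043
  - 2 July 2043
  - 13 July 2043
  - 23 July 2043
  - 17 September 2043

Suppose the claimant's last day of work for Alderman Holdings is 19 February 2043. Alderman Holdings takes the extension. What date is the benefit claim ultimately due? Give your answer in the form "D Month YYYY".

From 19 February 2043, 10 calendar days later is 1 March 2043.
Because 1 March 2043 is a Sunday, the deadline becomes 27 February 2043 (Friday).
Counting 10 further business days from 27 February 2043 reaches 13 March 2043.
Since 13 March 2043 is a Friday and not a holiday, the date is unchanged.
Deadline: 13 March 2043.

13 March 2043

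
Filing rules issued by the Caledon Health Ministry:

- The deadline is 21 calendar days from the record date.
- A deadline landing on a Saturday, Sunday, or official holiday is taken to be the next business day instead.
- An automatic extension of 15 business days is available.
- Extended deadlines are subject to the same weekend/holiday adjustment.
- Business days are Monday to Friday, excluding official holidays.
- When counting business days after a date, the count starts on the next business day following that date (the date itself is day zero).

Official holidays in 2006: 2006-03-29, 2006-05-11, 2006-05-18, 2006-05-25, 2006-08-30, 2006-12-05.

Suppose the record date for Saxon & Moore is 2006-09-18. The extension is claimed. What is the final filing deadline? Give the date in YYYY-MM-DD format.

2006-10-30

Adding 21 calendar days to 2006-09-18 gives 2006-10-09.
2006-10-09 (Monday) is already a business day.
The 15-business-day extension runs from 2006-10-09 to 2006-10-30.
Since 2006-10-30 is a Monday and not a holiday, the date is unchanged.
Final deadline: 2006-10-30.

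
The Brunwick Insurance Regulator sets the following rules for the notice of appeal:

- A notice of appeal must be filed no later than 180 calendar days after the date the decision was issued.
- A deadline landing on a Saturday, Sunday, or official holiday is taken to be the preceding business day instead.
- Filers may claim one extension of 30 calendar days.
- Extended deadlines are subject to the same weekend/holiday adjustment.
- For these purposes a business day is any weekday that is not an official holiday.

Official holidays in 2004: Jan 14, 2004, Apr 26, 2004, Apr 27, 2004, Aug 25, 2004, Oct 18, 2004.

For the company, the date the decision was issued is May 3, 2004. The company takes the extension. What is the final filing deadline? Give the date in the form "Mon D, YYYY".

Nov 26, 2004

Adding 180 calendar days to May 3, 2004 gives Oct 30, 2004.
Oct 30, 2004 is a Saturday; the preceding business day is Oct 29, 2004 (Friday).
Add the 30 calendar-day extension to Oct 29, 2004: Nov 28, 2004.
Because Nov 28, 2004 is a Sunday, the deadline becomes Nov 26, 2004 (Friday).
The final due date is Nov 26, 2004.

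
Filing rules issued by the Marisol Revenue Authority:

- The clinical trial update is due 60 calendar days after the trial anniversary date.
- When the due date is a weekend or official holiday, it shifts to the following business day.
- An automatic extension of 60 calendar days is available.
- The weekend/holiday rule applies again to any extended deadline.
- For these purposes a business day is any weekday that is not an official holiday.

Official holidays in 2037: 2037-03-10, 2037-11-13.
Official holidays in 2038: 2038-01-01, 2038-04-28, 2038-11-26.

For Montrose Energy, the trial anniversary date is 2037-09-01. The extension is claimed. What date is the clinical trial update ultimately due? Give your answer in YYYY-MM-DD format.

2038-01-04

From 2037-09-01, 60 calendar days later is 2037-10-31.
2037-10-31 is a Saturday; the next business day is 2037-11-02 (Monday).
The 60-calendar-day extension moves the deadline from 2037-11-02 to 2038-01-01.
Because 2038-01-01 is a listed holiday, the deadline becomes 2038-01-04 (Monday).
Deadline: 2038-01-04.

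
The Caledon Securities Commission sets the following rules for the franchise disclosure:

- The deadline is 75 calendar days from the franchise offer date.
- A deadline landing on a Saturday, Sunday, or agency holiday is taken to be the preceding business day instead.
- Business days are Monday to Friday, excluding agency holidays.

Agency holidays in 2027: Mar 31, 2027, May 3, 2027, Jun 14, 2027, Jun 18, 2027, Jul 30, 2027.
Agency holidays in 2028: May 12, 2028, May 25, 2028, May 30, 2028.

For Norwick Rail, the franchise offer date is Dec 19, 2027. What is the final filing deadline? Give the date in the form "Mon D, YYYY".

75 calendar days after Dec 19, 2027 is Mar 3, 2028.
Mar 3, 2028 falls on a Friday, which is a business day, so no adjustment is needed.
So the filing is due Mar 3, 2028.

Mar 3, 2028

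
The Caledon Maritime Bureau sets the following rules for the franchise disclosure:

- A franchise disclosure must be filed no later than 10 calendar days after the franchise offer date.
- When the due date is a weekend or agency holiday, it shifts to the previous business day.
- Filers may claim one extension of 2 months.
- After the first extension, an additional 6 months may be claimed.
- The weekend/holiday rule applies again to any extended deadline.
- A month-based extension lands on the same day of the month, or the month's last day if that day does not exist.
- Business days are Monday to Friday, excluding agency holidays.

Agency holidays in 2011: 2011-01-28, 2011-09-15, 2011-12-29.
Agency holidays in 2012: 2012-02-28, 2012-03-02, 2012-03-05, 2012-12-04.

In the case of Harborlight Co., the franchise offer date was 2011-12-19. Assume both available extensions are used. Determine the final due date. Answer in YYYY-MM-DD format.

10 calendar days after 2011-12-19 is 2011-12-29.
2011-12-29 falls on a listed holiday. Rolling to the preceding business day gives 2011-12-28, a Wednesday.
Applying the 2 months extension: 2 months after 2011-12-28 is 2012-02-28.
2012-02-28 is a listed holiday; the preceding business day is 2012-02-27 (Monday).
Applying the 6 months extension: 6 months after 2012-02-27 is 2012-08-27.
2012-08-27 (Monday) is already a business day.
Final deadline: 2012-08-27.

2012-08-27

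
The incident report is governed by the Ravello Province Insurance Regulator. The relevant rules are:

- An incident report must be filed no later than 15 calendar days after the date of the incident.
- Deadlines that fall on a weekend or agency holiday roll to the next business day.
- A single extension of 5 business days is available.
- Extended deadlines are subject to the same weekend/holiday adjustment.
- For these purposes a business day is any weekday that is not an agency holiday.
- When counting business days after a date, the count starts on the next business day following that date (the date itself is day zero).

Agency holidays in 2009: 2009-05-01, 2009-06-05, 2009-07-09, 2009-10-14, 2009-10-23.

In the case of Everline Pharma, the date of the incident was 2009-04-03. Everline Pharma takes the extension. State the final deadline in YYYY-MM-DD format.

15 calendar days after 2009-04-03 is 2009-04-18.
2009-04-18 is a Saturday, so it moves to the next business day, 2009-04-20 (Monday).
Applying the 5-business-day extension: 5 business days after 2009-04-20 is 2009-04-27.
Since 2009-04-27 is a Monday and not a holiday, the date is unchanged.
The final due date is 2009-04-27.

2009-04-27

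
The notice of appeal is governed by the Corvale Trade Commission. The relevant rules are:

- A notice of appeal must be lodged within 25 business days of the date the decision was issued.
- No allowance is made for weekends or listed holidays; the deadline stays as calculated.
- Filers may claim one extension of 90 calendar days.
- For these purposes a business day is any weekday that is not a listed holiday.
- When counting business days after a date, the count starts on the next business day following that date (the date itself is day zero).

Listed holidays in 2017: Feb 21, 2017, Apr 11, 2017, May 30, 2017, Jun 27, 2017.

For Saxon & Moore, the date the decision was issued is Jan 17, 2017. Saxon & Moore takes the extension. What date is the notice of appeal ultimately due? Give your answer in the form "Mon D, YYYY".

Starting the day after Jan 17, 2017 and counting 25 business days lands on Feb 22, 2017.
Feb 22, 2017 falls on a Wednesday. The rules make no weekend/holiday allowance, so it remains Feb 22, 2017.
The 90-calendar-day extension moves the deadline from Feb 22, 2017 to May 23, 2017.
May 23, 2017 is a Tuesday; no weekend or holiday adjustment applies.
Final deadline: May 23, 2017.

May 23, 2017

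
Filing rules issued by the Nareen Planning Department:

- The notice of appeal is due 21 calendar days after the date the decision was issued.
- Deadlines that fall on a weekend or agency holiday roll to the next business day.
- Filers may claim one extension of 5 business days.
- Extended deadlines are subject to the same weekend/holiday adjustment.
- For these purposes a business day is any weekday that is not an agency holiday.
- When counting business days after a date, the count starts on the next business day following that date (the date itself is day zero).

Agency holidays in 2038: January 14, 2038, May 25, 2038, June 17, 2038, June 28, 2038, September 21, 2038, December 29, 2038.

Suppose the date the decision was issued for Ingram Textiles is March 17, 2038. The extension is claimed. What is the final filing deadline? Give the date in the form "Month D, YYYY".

Adding 21 calendar days to March 17, 2038 gives April 7, 2038.
April 7, 2038 is a Wednesday and not a listed holiday, so it stands.
Counting 5 further business days from April 7, 2038 reaches April 14, 2038.
April 14, 2038 falls on a Wednesday, which is a business day, so no adjustment is needed.
Final deadline: April 14, 2038.

April 14, 2038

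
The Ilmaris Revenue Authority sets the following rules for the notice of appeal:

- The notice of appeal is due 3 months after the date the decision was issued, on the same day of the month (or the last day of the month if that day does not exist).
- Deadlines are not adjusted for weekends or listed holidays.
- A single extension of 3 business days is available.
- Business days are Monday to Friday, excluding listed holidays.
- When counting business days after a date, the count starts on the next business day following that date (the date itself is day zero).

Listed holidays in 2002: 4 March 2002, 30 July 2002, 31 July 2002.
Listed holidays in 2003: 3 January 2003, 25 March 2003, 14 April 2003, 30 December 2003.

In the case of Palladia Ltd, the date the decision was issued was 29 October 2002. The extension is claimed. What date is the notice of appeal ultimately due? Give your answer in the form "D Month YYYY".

3 months from 29 October 2002 is 29 January 2003.
29 January 2003 falls on a Wednesday. The rules make no weekend/holiday allowance, so it remains 29 January 2003.
Applying the 3-business-day extension: 3 business days after 29 January 2003 is 3 February 2003.
No adjustment is made for weekends or holidays, so 3 February 2003 stands.
The final due date is 3 February 2003.

3 February 2003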